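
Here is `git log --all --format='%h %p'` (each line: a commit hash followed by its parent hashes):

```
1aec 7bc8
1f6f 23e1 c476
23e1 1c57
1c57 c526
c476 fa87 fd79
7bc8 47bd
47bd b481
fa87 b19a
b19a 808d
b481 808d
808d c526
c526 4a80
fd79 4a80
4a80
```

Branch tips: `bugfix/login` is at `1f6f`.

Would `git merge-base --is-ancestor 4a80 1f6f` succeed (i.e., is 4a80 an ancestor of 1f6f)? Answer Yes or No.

Yes

Ancestors of 1f6f (commits reachable by following parents): {1c57, 1f6f, 23e1, 4a80, 808d, b19a, c476, c526, fa87, fd79}.
4a80 is in that set, so it is an ancestor of 1f6f.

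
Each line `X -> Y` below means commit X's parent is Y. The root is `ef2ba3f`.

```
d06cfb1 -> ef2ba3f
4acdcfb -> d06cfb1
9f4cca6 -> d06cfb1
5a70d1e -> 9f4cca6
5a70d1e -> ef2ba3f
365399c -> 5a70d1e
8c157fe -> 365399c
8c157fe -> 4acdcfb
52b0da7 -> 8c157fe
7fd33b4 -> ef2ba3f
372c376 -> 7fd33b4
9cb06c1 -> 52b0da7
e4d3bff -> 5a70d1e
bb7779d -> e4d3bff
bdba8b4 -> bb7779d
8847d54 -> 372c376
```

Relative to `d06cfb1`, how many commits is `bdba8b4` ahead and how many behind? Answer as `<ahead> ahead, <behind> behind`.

5 ahead, 0 behind

Reachable from bdba8b4: {5a70d1e, 9f4cca6, bb7779d, bdba8b4, d06cfb1, e4d3bff, ef2ba3f}.
Reachable from d06cfb1: {d06cfb1, ef2ba3f}.
Only in bdba8b4's history (ahead): {5a70d1e, 9f4cca6, bb7779d, bdba8b4, e4d3bff} — 5.
Only in d06cfb1's history (behind): {} — 0.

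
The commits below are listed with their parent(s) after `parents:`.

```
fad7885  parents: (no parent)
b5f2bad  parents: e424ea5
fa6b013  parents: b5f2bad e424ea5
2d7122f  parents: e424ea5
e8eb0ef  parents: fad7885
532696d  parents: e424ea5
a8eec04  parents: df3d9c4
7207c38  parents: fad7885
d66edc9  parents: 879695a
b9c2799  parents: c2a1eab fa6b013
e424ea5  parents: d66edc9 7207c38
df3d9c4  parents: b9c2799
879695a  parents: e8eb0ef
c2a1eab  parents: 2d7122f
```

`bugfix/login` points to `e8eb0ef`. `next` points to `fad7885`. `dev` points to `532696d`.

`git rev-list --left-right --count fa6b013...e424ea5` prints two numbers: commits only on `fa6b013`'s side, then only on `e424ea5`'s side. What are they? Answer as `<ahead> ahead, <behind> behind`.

2 ahead, 0 behind

Reachable from fa6b013: {7207c38, 879695a, b5f2bad, d66edc9, e424ea5, e8eb0ef, fa6b013, fad7885}.
Reachable from e424ea5: {7207c38, 879695a, d66edc9, e424ea5, e8eb0ef, fad7885}.
Only in fa6b013's history (ahead): {b5f2bad, fa6b013} — 2.
Only in e424ea5's history (behind): {} — 0.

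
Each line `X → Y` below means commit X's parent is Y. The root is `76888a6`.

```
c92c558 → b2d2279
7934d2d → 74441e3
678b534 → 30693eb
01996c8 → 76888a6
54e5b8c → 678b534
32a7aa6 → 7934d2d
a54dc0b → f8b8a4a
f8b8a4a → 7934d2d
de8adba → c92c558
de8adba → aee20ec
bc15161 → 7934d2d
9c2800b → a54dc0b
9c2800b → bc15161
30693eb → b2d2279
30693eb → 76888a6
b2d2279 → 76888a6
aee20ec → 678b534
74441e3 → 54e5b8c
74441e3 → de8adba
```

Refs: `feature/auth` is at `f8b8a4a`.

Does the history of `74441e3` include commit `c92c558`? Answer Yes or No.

Yes

Ancestors of 74441e3 (commits reachable by following parents): {30693eb, 54e5b8c, 678b534, 74441e3, 76888a6, aee20ec, b2d2279, c92c558, de8adba}.
c92c558 is in that set, so it is an ancestor of 74441e3.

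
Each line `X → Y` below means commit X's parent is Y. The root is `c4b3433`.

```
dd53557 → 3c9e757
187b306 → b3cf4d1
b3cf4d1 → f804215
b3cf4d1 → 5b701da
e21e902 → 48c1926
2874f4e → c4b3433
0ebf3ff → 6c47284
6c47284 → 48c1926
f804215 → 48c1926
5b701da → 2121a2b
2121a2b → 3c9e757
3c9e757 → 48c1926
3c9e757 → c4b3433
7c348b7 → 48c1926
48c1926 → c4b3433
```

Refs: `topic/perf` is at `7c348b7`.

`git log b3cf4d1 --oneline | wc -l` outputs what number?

Walking parent pointers from b3cf4d1: reachable set = {2121a2b, 3c9e757, 48c1926, 5b701da, b3cf4d1, c4b3433, f804215}.
That is 7 commits.

7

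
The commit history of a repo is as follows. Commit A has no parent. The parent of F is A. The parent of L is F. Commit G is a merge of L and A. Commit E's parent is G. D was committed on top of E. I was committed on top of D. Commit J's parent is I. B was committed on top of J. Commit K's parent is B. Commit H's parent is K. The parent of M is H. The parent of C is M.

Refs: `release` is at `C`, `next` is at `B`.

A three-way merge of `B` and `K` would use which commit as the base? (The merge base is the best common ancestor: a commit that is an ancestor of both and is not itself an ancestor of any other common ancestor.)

B

Ancestors of B: {A, B, D, E, F, G, I, J, L}.
Ancestors of K: {A, B, D, E, F, G, I, J, K, L}.
Common ancestors: {A, B, D, E, F, G, I, J, L}.
Among these, B is not an ancestor of any other common ancestor — it is the merge base.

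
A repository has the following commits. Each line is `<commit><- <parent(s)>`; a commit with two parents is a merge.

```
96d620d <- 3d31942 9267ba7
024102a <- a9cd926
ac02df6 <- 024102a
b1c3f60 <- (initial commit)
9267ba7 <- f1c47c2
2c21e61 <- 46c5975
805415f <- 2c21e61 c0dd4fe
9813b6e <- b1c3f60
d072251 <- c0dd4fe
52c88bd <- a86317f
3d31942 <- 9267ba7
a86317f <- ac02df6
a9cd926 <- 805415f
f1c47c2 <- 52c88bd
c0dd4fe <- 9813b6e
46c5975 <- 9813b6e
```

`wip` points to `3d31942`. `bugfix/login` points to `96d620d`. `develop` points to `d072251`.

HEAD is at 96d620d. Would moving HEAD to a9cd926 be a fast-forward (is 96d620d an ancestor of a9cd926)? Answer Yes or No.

No

A fast-forward from 96d620d to a9cd926 is possible iff 96d620d is an ancestor of a9cd926.
Ancestors of a9cd926: {2c21e61, 46c5975, 805415f, 9813b6e, a9cd926, b1c3f60, c0dd4fe}.
96d620d is not among them, so fast-forward is not possible.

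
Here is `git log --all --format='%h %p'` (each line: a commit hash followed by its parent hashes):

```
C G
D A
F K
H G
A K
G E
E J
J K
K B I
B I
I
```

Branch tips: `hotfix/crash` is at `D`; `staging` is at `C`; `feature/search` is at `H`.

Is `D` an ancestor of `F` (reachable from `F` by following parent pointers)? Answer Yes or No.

No

Ancestors of F: {B, F, I, K}.
D is not in that set, so it is not an ancestor of F.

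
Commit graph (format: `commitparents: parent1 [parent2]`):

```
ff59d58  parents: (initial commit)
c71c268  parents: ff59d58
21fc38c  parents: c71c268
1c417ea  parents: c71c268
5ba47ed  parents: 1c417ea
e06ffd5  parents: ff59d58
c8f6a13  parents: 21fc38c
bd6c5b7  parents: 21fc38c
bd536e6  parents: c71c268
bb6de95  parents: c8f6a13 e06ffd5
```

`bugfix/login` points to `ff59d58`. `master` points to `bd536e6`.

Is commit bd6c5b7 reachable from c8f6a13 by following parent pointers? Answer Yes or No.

Ancestors of c8f6a13: {21fc38c, c71c268, c8f6a13, ff59d58}.
bd6c5b7 is not in that set, so it is not an ancestor of c8f6a13.

No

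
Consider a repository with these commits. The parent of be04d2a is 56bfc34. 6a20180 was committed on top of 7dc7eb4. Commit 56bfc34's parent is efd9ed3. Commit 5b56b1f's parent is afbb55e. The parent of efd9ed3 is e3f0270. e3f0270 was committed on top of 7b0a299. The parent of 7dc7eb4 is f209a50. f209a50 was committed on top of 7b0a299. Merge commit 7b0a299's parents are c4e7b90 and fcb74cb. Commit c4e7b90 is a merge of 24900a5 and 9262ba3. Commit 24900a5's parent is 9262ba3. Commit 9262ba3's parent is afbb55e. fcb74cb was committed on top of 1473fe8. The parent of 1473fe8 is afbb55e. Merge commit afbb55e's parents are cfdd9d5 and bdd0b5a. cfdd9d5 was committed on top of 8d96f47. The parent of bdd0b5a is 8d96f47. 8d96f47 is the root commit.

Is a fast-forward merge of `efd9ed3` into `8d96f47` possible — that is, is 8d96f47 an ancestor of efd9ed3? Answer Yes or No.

Yes

A fast-forward from 8d96f47 to efd9ed3 is possible iff 8d96f47 is an ancestor of efd9ed3.
Ancestors of efd9ed3: {1473fe8, 24900a5, 7b0a299, 8d96f47, 9262ba3, afbb55e, bdd0b5a, c4e7b90, cfdd9d5, e3f0270, efd9ed3, fcb74cb}.
8d96f47 is among them, so fast-forward is possible.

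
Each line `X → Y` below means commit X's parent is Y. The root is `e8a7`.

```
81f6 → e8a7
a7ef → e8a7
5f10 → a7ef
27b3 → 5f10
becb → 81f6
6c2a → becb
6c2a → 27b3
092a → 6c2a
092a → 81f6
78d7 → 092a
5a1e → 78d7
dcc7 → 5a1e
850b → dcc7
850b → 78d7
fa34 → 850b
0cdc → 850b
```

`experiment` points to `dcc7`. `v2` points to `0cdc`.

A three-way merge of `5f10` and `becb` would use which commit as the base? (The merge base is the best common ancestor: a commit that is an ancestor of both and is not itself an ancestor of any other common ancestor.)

e8a7

Ancestors of 5f10: {5f10, a7ef, e8a7}.
Ancestors of becb: {81f6, becb, e8a7}.
Common ancestors: {e8a7}.
The only common ancestor is e8a7, so it is the merge base.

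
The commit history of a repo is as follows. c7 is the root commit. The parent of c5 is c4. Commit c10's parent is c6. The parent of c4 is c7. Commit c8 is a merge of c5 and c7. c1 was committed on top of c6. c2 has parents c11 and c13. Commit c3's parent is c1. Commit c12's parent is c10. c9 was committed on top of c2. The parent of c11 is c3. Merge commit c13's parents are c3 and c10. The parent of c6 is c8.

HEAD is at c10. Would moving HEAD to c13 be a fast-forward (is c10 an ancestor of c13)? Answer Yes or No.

Yes

A fast-forward from c10 to c13 is possible iff c10 is an ancestor of c13.
Ancestors of c13: {c1, c10, c13, c3, c4, c5, c6, c7, c8}.
c10 is among them, so fast-forward is possible.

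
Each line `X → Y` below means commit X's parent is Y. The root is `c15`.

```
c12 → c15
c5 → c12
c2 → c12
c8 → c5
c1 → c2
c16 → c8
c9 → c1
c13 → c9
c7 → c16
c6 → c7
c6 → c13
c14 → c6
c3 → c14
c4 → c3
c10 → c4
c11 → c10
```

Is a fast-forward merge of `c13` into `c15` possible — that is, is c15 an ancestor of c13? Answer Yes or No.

Yes

A fast-forward from c15 to c13 is possible iff c15 is an ancestor of c13.
Ancestors of c13: {c1, c12, c13, c15, c2, c9}.
c15 is among them, so fast-forward is possible.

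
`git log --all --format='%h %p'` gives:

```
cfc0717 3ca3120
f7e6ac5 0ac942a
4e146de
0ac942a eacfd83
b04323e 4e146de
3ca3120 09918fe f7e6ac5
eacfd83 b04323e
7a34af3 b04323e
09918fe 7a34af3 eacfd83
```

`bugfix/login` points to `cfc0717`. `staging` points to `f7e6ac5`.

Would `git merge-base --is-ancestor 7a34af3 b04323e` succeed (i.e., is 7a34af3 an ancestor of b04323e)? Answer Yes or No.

No

Ancestors of b04323e: {4e146de, b04323e}.
7a34af3 is not in that set, so it is not an ancestor of b04323e.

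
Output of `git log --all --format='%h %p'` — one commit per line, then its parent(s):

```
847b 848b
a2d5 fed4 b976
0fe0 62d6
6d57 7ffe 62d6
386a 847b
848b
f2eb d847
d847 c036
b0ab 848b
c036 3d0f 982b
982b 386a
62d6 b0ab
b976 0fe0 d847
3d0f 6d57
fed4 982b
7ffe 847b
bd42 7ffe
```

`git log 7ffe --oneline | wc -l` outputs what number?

Walking parent pointers from 7ffe: reachable set = {7ffe, 847b, 848b}.
That is 3 commits.

3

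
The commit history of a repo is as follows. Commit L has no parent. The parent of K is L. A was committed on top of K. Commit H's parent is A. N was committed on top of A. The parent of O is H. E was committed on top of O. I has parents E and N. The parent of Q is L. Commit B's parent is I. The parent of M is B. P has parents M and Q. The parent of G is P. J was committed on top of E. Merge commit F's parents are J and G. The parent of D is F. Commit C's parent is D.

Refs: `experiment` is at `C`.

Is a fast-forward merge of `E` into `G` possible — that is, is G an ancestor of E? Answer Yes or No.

No

A fast-forward from G to E is possible iff G is an ancestor of E.
Ancestors of E: {A, E, H, K, L, O}.
G is not among them, so fast-forward is not possible.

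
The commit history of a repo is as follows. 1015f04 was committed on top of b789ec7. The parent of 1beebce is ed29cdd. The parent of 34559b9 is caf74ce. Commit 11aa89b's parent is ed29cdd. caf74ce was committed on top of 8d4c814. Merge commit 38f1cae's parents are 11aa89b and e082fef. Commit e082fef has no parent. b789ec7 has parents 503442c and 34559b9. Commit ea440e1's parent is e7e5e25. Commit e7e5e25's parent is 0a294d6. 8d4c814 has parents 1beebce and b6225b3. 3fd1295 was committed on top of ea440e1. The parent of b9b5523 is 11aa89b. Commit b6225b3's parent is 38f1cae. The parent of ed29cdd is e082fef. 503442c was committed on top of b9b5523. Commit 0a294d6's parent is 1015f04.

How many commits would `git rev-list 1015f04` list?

13

Walking parent pointers from 1015f04: reachable set = {1015f04, 11aa89b, 1beebce, 34559b9, 38f1cae, 503442c, 8d4c814, b6225b3, b789ec7, b9b5523, caf74ce, e082fef, ed29cdd}.
That is 13 commits.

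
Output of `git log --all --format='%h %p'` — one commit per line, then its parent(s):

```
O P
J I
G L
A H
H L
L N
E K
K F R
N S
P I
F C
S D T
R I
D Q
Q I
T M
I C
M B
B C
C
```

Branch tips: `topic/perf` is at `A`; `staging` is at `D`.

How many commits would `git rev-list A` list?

Walking parent pointers from A: reachable set = {A, B, C, D, H, I, L, M, N, Q, S, T}.
That is 12 commits.

12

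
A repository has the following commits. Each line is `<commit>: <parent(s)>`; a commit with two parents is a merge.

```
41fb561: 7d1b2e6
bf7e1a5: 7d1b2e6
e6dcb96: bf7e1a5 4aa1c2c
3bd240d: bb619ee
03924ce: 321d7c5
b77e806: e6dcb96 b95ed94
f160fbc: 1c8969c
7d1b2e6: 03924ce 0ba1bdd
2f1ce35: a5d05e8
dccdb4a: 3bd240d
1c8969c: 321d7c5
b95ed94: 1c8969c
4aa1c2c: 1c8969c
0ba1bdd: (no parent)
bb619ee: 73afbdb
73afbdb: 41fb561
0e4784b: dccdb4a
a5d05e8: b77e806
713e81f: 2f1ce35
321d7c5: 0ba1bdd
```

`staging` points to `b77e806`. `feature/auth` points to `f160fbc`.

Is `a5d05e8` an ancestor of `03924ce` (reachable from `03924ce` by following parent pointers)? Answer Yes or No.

Ancestors of 03924ce: {03924ce, 0ba1bdd, 321d7c5}.
a5d05e8 is not in that set, so it is not an ancestor of 03924ce.

No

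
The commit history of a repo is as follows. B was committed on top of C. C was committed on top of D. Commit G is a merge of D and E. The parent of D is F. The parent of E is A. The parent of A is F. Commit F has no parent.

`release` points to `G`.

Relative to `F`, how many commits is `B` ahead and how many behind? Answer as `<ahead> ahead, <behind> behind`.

3 ahead, 0 behind

Reachable from B: {B, C, D, F}.
Reachable from F: {F}.
Only in B's history (ahead): {B, C, D} — 3.
Only in F's history (behind): {} — 0.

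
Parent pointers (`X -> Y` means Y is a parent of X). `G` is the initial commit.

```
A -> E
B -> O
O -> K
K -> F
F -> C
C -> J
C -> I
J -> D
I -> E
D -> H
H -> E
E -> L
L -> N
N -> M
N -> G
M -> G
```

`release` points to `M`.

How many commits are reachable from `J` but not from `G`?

7

Reachable from J: {D, E, G, H, J, L, M, N}.
Reachable from G: {G}.
In J's history but not G's: {D, E, H, J, L, M, N} — 7 commits.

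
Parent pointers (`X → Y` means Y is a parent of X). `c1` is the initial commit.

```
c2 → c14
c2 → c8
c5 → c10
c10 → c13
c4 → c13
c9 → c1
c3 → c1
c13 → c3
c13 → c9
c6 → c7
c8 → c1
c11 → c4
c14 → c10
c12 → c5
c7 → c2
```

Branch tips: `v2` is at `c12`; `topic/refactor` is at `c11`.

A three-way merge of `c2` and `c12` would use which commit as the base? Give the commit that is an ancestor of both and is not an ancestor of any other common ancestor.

Ancestors of c2: {c1, c10, c13, c14, c2, c3, c8, c9}.
Ancestors of c12: {c1, c10, c12, c13, c3, c5, c9}.
Common ancestors: {c1, c10, c13, c3, c9}.
Among these, c10 is not an ancestor of any other common ancestor — it is the merge base.

c10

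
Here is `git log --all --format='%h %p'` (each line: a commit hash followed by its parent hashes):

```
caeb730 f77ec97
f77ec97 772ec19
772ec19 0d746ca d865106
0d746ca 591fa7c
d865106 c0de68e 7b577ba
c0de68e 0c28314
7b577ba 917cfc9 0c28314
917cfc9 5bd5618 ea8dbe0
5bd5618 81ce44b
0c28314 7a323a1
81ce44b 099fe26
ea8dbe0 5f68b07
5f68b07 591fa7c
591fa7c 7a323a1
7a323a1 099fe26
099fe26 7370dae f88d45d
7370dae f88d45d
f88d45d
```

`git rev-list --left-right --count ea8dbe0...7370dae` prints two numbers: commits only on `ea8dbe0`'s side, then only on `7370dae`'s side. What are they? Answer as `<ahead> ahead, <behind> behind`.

5 ahead, 0 behind

Reachable from ea8dbe0: {099fe26, 591fa7c, 5f68b07, 7370dae, 7a323a1, ea8dbe0, f88d45d}.
Reachable from 7370dae: {7370dae, f88d45d}.
Only in ea8dbe0's history (ahead): {099fe26, 591fa7c, 5f68b07, 7a323a1, ea8dbe0} — 5.
Only in 7370dae's history (behind): {} — 0.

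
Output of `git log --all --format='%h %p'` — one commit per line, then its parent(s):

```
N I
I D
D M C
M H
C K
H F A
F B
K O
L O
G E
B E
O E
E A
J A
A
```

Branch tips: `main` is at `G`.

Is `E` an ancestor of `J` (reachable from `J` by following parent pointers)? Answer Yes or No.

No

Ancestors of J: {A, J}.
E is not in that set, so it is not an ancestor of J.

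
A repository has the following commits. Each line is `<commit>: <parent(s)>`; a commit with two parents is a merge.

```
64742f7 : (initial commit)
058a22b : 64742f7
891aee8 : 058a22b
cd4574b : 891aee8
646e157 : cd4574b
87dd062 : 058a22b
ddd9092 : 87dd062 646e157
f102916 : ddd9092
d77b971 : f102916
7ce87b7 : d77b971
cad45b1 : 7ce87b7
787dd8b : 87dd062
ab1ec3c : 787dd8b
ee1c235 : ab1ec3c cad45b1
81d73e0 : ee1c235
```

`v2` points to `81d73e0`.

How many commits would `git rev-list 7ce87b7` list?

Walking parent pointers from 7ce87b7: reachable set = {058a22b, 646e157, 64742f7, 7ce87b7, 87dd062, 891aee8, cd4574b, d77b971, ddd9092, f102916}.
That is 10 commits.

10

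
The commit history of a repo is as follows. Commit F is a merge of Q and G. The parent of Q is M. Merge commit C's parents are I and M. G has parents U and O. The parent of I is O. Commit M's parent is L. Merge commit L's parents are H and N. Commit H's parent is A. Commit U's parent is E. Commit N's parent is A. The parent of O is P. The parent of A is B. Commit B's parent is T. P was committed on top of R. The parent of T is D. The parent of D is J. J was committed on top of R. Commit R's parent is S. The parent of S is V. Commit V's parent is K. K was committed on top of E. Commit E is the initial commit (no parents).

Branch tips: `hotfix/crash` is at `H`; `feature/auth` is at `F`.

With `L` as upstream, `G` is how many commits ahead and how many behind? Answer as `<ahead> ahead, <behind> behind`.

Reachable from G: {E, G, K, O, P, R, S, U, V}.
Reachable from L: {A, B, D, E, H, J, K, L, N, R, S, T, V}.
Only in G's history (ahead): {G, O, P, U} — 4.
Only in L's history (behind): {A, B, D, H, J, L, N, T} — 8.

4 ahead, 8 behind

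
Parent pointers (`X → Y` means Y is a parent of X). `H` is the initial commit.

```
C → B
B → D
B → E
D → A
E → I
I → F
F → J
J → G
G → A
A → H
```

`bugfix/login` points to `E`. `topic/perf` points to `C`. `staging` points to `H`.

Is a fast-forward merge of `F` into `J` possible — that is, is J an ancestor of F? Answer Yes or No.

Yes

A fast-forward from J to F is possible iff J is an ancestor of F.
Ancestors of F: {A, F, G, H, J}.
J is among them, so fast-forward is possible.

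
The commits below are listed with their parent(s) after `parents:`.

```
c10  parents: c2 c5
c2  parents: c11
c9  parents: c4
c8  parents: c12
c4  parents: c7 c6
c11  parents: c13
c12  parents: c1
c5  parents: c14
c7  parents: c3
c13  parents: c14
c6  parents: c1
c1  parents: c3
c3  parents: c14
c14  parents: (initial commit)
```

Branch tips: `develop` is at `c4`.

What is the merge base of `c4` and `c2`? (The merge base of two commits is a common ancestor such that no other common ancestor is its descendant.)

c14

Ancestors of c4: {c1, c14, c3, c4, c6, c7}.
Ancestors of c2: {c11, c13, c14, c2}.
Common ancestors: {c14}.
The only common ancestor is c14, so it is the merge base.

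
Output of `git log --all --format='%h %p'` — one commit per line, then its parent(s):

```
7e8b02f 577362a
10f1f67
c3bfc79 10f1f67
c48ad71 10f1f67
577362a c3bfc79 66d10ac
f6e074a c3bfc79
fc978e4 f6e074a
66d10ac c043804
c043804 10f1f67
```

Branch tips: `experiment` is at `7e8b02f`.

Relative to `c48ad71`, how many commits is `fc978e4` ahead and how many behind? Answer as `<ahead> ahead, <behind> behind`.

3 ahead, 1 behind

Reachable from fc978e4: {10f1f67, c3bfc79, f6e074a, fc978e4}.
Reachable from c48ad71: {10f1f67, c48ad71}.
Only in fc978e4's history (ahead): {c3bfc79, f6e074a, fc978e4} — 3.
Only in c48ad71's history (behind): {c48ad71} — 1.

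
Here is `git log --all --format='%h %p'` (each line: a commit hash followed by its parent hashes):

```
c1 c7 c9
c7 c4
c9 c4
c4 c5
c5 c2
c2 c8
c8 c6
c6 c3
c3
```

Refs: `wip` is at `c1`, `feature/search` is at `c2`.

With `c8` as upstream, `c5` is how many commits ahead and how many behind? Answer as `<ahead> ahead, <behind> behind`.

Reachable from c5: {c2, c3, c5, c6, c8}.
Reachable from c8: {c3, c6, c8}.
Only in c5's history (ahead): {c2, c5} — 2.
Only in c8's history (behind): {} — 0.

2 ahead, 0 behind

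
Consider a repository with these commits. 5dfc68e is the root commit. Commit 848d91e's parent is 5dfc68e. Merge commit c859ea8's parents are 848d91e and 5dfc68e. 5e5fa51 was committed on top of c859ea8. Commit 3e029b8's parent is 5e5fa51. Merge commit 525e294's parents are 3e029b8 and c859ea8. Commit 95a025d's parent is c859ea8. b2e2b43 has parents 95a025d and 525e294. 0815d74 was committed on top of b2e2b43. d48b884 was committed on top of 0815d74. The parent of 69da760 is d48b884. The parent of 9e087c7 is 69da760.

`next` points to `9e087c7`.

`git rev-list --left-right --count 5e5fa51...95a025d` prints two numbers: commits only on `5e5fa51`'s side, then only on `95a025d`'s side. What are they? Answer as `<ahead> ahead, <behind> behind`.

Reachable from 5e5fa51: {5dfc68e, 5e5fa51, 848d91e, c859ea8}.
Reachable from 95a025d: {5dfc68e, 848d91e, 95a025d, c859ea8}.
Only in 5e5fa51's history (ahead): {5e5fa51} — 1.
Only in 95a025d's history (behind): {95a025d} — 1.

1 ahead, 1 behind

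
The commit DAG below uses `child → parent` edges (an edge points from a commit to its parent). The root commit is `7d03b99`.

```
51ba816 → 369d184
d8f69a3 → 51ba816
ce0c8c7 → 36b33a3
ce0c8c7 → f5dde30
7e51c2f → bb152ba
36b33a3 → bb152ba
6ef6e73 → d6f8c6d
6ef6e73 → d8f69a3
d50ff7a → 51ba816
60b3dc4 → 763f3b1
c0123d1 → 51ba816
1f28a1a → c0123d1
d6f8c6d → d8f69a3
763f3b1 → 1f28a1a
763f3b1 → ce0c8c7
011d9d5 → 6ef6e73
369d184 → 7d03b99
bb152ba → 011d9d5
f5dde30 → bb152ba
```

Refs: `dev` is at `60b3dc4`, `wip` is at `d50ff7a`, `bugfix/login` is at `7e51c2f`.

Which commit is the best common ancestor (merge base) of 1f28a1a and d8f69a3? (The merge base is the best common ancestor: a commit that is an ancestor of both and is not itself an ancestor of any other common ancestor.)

Ancestors of 1f28a1a: {1f28a1a, 369d184, 51ba816, 7d03b99, c0123d1}.
Ancestors of d8f69a3: {369d184, 51ba816, 7d03b99, d8f69a3}.
Common ancestors: {369d184, 51ba816, 7d03b99}.
Among these, 51ba816 is not an ancestor of any other common ancestor — it is the merge base.

51ba816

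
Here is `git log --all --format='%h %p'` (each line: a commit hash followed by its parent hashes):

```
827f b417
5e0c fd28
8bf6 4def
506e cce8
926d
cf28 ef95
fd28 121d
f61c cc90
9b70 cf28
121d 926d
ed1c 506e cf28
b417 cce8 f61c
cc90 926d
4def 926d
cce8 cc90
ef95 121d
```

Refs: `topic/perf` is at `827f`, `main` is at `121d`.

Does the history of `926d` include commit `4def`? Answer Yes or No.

Ancestors of 926d: {926d}.
4def is not in that set, so it is not an ancestor of 926d.

No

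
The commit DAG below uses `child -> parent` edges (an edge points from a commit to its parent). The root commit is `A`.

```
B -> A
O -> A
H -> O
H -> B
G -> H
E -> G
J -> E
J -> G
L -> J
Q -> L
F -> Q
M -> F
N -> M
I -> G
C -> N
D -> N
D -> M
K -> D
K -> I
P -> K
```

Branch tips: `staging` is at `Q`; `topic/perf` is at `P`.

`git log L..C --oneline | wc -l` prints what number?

Reachable from C: {A, B, C, E, F, G, H, J, L, M, N, O, Q}.
Reachable from L: {A, B, E, G, H, J, L, O}.
In C's history but not L's: {C, F, M, N, Q} — 5 commits.

5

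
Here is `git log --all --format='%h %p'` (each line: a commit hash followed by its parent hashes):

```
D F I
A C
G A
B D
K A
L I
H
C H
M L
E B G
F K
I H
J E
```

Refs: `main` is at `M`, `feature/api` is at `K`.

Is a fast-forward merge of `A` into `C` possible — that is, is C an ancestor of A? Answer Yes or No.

A fast-forward from C to A is possible iff C is an ancestor of A.
Ancestors of A: {A, C, H}.
C is among them, so fast-forward is possible.

Yes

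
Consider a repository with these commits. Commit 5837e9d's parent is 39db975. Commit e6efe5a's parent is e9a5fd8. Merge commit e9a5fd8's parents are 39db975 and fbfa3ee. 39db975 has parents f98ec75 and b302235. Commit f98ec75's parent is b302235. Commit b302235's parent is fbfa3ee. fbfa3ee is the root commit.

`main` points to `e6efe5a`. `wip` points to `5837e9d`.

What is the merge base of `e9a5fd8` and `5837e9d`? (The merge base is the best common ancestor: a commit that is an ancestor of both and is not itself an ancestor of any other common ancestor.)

Ancestors of e9a5fd8: {39db975, b302235, e9a5fd8, f98ec75, fbfa3ee}.
Ancestors of 5837e9d: {39db975, 5837e9d, b302235, f98ec75, fbfa3ee}.
Common ancestors: {39db975, b302235, f98ec75, fbfa3ee}.
Among these, 39db975 is not an ancestor of any other common ancestor — it is the merge base.

39db975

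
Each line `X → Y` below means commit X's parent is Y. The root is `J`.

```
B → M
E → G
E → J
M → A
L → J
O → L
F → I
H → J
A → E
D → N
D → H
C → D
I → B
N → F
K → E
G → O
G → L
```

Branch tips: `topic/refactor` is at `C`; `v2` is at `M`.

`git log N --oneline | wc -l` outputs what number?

11

Walking parent pointers from N: reachable set = {A, B, E, F, G, I, J, L, M, N, O}.
That is 11 commits.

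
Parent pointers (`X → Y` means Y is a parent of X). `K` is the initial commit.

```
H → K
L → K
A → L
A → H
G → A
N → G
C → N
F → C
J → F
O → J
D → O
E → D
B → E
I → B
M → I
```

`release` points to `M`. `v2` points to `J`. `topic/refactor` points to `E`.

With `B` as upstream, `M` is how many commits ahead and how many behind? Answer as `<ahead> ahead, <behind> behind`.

2 ahead, 0 behind

Reachable from M: {A, B, C, D, E, F, G, H, I, J, K, L, M, N, O}.
Reachable from B: {A, B, C, D, E, F, G, H, J, K, L, N, O}.
Only in M's history (ahead): {I, M} — 2.
Only in B's history (behind): {} — 0.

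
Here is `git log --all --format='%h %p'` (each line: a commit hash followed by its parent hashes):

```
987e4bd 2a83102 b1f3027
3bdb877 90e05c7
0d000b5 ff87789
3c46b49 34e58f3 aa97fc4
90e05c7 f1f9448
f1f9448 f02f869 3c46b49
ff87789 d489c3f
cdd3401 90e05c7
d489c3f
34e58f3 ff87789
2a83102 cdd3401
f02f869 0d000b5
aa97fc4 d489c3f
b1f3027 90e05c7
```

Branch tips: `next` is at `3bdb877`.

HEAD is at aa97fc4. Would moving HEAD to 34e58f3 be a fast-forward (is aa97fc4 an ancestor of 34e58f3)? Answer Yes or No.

No

A fast-forward from aa97fc4 to 34e58f3 is possible iff aa97fc4 is an ancestor of 34e58f3.
Ancestors of 34e58f3: {34e58f3, d489c3f, ff87789}.
aa97fc4 is not among them, so fast-forward is not possible.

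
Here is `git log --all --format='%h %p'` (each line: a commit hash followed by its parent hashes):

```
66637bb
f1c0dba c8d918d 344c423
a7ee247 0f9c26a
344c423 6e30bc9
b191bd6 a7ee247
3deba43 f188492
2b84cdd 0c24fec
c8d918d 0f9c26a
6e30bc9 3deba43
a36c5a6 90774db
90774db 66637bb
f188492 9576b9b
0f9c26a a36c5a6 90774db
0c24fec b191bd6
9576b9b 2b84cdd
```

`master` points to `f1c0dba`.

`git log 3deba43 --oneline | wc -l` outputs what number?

11

Walking parent pointers from 3deba43: reachable set = {0c24fec, 0f9c26a, 2b84cdd, 3deba43, 66637bb, 90774db, 9576b9b, a36c5a6, a7ee247, b191bd6, f188492}.
That is 11 commits.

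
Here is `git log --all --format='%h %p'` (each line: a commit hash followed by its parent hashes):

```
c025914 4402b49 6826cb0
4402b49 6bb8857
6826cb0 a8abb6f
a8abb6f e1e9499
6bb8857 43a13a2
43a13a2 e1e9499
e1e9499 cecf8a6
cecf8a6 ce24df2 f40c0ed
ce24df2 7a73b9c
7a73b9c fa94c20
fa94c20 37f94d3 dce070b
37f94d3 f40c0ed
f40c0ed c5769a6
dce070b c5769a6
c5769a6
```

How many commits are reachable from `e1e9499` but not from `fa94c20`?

4

Reachable from e1e9499: {37f94d3, 7a73b9c, c5769a6, ce24df2, cecf8a6, dce070b, e1e9499, f40c0ed, fa94c20}.
Reachable from fa94c20: {37f94d3, c5769a6, dce070b, f40c0ed, fa94c20}.
In e1e9499's history but not fa94c20's: {7a73b9c, ce24df2, cecf8a6, e1e9499} — 4 commits.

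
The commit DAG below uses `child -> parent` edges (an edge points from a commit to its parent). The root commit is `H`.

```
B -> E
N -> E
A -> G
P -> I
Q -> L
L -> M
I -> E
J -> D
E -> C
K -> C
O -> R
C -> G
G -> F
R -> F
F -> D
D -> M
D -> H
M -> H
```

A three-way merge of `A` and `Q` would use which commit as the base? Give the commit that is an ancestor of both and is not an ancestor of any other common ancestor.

M

Ancestors of A: {A, D, F, G, H, M}.
Ancestors of Q: {H, L, M, Q}.
Common ancestors: {H, M}.
Among these, M is not an ancestor of any other common ancestor — it is the merge base.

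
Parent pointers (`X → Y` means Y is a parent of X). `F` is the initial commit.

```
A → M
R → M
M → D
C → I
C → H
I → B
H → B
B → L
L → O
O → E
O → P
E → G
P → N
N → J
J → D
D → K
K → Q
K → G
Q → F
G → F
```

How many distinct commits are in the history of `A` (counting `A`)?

Walking parent pointers from A: reachable set = {A, D, F, G, K, M, Q}.
That is 7 commits.

7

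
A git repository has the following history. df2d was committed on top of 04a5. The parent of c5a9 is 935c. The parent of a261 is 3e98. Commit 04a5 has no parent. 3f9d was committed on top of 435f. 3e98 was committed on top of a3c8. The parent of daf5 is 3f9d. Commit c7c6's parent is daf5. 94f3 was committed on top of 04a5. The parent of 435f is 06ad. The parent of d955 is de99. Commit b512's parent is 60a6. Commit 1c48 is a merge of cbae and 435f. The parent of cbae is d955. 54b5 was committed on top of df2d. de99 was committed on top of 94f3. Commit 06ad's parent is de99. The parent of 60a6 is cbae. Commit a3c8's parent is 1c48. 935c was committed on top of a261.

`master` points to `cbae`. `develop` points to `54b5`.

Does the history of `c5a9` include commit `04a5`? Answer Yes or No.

Yes

Ancestors of c5a9 (commits reachable by following parents): {04a5, 06ad, 1c48, 3e98, 435f, 935c, 94f3, a261, a3c8, c5a9, cbae, d955, de99}.
04a5 is in that set, so it is an ancestor of c5a9.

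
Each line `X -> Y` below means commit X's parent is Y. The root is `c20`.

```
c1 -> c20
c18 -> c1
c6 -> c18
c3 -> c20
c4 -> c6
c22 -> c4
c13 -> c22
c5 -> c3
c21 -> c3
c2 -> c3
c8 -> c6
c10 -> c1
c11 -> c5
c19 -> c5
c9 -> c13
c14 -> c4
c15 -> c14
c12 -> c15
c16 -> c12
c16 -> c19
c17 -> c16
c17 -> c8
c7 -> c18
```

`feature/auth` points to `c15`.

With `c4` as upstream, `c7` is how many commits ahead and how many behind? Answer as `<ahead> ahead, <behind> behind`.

Reachable from c7: {c1, c18, c20, c7}.
Reachable from c4: {c1, c18, c20, c4, c6}.
Only in c7's history (ahead): {c7} — 1.
Only in c4's history (behind): {c4, c6} — 2.

1 ahead, 2 behind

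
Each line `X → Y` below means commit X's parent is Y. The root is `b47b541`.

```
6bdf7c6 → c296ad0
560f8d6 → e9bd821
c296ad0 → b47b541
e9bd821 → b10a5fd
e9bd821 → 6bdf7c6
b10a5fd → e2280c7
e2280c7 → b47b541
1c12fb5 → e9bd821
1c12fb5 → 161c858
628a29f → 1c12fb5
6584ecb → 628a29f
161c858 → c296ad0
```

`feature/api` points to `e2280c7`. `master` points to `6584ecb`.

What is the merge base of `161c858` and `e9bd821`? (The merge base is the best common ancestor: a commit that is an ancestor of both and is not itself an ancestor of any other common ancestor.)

Ancestors of 161c858: {161c858, b47b541, c296ad0}.
Ancestors of e9bd821: {6bdf7c6, b10a5fd, b47b541, c296ad0, e2280c7, e9bd821}.
Common ancestors: {b47b541, c296ad0}.
Among these, c296ad0 is not an ancestor of any other common ancestor — it is the merge base.

c296ad0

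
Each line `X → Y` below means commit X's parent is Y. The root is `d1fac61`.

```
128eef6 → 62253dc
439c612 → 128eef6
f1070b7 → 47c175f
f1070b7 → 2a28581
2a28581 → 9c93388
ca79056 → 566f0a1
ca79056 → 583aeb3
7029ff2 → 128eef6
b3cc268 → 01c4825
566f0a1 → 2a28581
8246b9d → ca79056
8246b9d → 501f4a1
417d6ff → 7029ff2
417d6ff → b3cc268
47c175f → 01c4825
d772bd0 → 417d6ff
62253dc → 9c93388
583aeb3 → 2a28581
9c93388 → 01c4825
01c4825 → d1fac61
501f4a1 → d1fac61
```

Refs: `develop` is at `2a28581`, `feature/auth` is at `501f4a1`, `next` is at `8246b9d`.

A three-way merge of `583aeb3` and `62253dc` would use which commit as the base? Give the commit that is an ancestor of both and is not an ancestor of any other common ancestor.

Ancestors of 583aeb3: {01c4825, 2a28581, 583aeb3, 9c93388, d1fac61}.
Ancestors of 62253dc: {01c4825, 62253dc, 9c93388, d1fac61}.
Common ancestors: {01c4825, 9c93388, d1fac61}.
Among these, 9c93388 is not an ancestor of any other common ancestor — it is the merge base.

9c93388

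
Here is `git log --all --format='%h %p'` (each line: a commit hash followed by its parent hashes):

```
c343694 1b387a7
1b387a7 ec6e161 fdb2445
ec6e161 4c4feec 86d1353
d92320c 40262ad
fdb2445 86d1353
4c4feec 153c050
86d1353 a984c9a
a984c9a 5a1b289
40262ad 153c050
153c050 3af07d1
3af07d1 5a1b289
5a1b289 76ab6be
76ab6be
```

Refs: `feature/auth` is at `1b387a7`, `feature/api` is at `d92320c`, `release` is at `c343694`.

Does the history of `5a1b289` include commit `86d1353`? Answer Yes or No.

Ancestors of 5a1b289: {5a1b289, 76ab6be}.
86d1353 is not in that set, so it is not an ancestor of 5a1b289.

No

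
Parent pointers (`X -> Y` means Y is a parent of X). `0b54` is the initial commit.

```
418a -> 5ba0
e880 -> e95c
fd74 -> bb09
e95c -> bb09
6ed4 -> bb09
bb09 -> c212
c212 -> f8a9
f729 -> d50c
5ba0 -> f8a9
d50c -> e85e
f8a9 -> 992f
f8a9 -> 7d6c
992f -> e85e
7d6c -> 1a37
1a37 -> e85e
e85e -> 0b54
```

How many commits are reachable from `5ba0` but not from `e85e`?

Reachable from 5ba0: {0b54, 1a37, 5ba0, 7d6c, 992f, e85e, f8a9}.
Reachable from e85e: {0b54, e85e}.
In 5ba0's history but not e85e's: {1a37, 5ba0, 7d6c, 992f, f8a9} — 5 commits.

5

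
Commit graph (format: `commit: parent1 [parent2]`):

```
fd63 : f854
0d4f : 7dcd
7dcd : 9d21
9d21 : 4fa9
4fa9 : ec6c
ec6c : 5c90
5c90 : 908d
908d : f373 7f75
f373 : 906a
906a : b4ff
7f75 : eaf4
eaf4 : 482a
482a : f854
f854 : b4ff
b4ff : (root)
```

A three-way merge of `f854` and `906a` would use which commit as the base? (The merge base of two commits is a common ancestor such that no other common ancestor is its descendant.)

Ancestors of f854: {b4ff, f854}.
Ancestors of 906a: {906a, b4ff}.
Common ancestors: {b4ff}.
The only common ancestor is b4ff, so it is the merge base.

b4ff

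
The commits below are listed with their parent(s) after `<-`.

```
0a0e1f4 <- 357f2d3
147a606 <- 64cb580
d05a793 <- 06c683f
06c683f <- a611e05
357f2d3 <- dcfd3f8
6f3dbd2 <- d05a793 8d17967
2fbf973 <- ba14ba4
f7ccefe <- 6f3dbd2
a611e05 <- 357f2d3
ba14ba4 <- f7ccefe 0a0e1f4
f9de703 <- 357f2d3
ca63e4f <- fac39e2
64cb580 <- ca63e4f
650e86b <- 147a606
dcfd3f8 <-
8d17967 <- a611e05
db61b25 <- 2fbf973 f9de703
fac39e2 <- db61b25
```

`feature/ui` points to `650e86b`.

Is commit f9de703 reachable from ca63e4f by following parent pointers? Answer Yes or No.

Ancestors of ca63e4f (commits reachable by following parents): {06c683f, 0a0e1f4, 2fbf973, 357f2d3, 6f3dbd2, 8d17967, a611e05, ba14ba4, ca63e4f, d05a793, db61b25, dcfd3f8, f7ccefe, f9de703, fac39e2}.
f9de703 is in that set, so it is an ancestor of ca63e4f.

Yes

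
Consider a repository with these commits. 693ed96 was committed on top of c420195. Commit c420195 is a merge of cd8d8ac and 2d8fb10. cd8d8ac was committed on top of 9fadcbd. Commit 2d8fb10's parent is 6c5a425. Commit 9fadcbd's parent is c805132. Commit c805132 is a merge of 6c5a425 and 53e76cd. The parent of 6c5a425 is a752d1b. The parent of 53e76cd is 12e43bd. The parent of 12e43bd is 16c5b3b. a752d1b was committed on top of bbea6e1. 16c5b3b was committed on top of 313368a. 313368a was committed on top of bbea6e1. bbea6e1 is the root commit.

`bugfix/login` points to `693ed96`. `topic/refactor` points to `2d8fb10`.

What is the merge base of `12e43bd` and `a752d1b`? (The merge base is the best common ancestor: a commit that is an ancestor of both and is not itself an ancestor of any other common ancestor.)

Ancestors of 12e43bd: {12e43bd, 16c5b3b, 313368a, bbea6e1}.
Ancestors of a752d1b: {a752d1b, bbea6e1}.
Common ancestors: {bbea6e1}.
The only common ancestor is bbea6e1, so it is the merge base.

bbea6e1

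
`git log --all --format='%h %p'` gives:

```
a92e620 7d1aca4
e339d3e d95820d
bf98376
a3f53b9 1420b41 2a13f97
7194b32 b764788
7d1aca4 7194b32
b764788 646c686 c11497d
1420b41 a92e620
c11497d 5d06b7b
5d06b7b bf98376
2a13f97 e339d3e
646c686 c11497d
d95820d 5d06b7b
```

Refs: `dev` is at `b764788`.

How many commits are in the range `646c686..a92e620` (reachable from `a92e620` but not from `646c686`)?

Reachable from a92e620: {5d06b7b, 646c686, 7194b32, 7d1aca4, a92e620, b764788, bf98376, c11497d}.
Reachable from 646c686: {5d06b7b, 646c686, bf98376, c11497d}.
In a92e620's history but not 646c686's: {7194b32, 7d1aca4, a92e620, b764788} — 4 commits.

4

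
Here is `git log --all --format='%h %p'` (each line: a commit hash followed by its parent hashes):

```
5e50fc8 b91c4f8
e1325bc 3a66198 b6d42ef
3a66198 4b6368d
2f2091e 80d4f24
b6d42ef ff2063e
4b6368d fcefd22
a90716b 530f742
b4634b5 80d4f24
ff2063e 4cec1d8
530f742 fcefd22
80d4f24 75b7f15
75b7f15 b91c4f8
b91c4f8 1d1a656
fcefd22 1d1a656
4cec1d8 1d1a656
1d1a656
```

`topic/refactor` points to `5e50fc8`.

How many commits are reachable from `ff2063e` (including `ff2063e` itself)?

Walking parent pointers from ff2063e: reachable set = {1d1a656, 4cec1d8, ff2063e}.
That is 3 commits.

3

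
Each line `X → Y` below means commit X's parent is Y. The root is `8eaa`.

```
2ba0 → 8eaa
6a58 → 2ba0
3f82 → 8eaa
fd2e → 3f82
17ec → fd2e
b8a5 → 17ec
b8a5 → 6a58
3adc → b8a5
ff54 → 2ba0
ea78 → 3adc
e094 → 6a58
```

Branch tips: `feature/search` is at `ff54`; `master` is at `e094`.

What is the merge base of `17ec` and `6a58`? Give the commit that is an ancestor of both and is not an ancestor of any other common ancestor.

8eaa

Ancestors of 17ec: {17ec, 3f82, 8eaa, fd2e}.
Ancestors of 6a58: {2ba0, 6a58, 8eaa}.
Common ancestors: {8eaa}.
The only common ancestor is 8eaa, so it is the merge base.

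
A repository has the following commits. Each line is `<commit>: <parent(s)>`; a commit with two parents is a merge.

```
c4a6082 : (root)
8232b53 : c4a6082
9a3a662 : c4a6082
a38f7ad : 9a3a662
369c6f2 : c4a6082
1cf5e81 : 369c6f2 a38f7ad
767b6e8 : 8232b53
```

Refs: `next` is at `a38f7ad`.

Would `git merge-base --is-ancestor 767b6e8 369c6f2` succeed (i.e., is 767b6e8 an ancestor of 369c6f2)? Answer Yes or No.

Ancestors of 369c6f2: {369c6f2, c4a6082}.
767b6e8 is not in that set, so it is not an ancestor of 369c6f2.

No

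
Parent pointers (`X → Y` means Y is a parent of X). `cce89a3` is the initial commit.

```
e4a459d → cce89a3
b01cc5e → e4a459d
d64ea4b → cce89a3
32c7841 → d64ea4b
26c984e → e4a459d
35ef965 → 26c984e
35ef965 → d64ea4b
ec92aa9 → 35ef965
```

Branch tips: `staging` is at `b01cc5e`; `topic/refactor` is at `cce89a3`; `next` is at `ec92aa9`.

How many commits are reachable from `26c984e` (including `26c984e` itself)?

3

Walking parent pointers from 26c984e: reachable set = {26c984e, cce89a3, e4a459d}.
That is 3 commits.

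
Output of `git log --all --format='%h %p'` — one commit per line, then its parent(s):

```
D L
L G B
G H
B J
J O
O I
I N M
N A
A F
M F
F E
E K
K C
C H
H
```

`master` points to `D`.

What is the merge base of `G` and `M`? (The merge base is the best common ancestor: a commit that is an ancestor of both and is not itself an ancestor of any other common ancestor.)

Ancestors of G: {G, H}.
Ancestors of M: {C, E, F, H, K, M}.
Common ancestors: {H}.
The only common ancestor is H, so it is the merge base.

H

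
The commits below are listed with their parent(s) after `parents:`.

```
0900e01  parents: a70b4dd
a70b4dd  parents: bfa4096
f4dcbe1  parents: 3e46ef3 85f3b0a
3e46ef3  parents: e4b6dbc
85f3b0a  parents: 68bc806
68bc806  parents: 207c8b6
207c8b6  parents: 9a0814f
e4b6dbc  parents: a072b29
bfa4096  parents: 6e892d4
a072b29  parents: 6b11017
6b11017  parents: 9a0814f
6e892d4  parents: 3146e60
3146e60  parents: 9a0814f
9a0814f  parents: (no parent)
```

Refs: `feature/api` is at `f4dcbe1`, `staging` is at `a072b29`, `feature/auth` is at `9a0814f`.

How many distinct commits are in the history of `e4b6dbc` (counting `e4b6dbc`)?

4

Walking parent pointers from e4b6dbc: reachable set = {6b11017, 9a0814f, a072b29, e4b6dbc}.
That is 4 commits.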